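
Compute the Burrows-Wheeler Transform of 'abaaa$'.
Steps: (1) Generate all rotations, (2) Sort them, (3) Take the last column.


Rotations (sorted):
  0: $abaaa -> last char: a
  1: a$abaa -> last char: a
  2: aa$aba -> last char: a
  3: aaa$ab -> last char: b
  4: abaaa$ -> last char: $
  5: baaa$a -> last char: a


BWT = aaab$a


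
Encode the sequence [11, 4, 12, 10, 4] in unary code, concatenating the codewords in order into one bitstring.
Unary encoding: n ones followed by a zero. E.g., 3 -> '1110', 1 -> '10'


Encode each number as n ones followed by a terminating 0:
  11 -> 111111111110 (12 bits)
  4 -> 11110 (5 bits)
  12 -> 1111111111110 (13 bits)
  10 -> 11111111110 (11 bits)
  4 -> 11110 (5 bits)
Total length = 12 + 5 + 13 + 11 + 5 = 46 bits.

Unary([11, 4, 12, 10, 4]) = 1111111111101111011111111111101111111111011110 (46 bits)


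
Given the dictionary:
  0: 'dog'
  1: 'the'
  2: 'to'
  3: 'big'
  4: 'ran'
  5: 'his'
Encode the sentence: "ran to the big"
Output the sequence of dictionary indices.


Look up each word in the dictionary:
  'ran' -> 4
  'to' -> 2
  'the' -> 1
  'big' -> 3

Encoded: [4, 2, 1, 3]


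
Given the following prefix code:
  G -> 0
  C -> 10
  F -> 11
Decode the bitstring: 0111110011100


Decoding step by step:
Bits 0 -> G
Bits 11 -> F
Bits 11 -> F
Bits 10 -> C
Bits 0 -> G
Bits 11 -> F
Bits 10 -> C
Bits 0 -> G


Decoded message: GFFCGFCG


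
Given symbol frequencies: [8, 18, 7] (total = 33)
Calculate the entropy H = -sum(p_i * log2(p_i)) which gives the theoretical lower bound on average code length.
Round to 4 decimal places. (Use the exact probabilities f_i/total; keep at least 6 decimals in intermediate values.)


Per-symbol terms -p_i * log2(p_i) with p_i = f_i/33:
  p = 8/33 = 0.242424: log2(p) = -2.044394, -p*log2(p) = 0.495611
  p = 18/33 = 0.545455: log2(p) = -0.874469, -p*log2(p) = 0.476983
  p = 7/33 = 0.212121: log2(p) = -2.237039, -p*log2(p) = 0.474523
H = 0.495611 + 0.476983 + 0.474523 = 1.447117

H = 1.4471 bits/symbol


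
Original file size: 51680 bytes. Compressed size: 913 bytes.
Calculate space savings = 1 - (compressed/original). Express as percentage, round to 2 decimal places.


ratio = compressed/original = 913/51680 = 0.017666
savings = 1 - ratio = 1 - 0.017666 = 0.982334
as a percentage: 0.982334 * 100 = 98.23%

Space savings = 1 - 913/51680 = 98.23%


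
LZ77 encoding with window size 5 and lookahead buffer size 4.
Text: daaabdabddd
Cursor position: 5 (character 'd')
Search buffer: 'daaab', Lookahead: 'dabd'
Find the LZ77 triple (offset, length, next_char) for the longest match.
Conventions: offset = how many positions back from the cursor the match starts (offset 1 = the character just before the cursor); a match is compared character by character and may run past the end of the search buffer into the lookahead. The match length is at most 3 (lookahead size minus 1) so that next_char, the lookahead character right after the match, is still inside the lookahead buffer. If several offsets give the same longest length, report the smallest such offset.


Try each offset into the search buffer:
  offset=1 (pos 4, char 'b'): match length 0
  offset=2 (pos 3, char 'a'): match length 0
  offset=3 (pos 2, char 'a'): match length 0
  offset=4 (pos 1, char 'a'): match length 0
  offset=5 (pos 0, char 'd'): match length 2
Longest match has length 2 at offset 5.
next_char = character at position 5 + 2 = 7 -> 'b'

Best match: offset=5, length=2 (matching 'da' starting at position 0)
LZ77 triple: (5, 2, 'b')


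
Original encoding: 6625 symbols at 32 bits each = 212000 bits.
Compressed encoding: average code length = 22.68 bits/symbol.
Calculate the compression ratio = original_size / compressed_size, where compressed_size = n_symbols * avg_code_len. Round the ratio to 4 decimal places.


original_size = n_symbols * orig_bits = 6625 * 32 = 212000 bits
compressed_size = n_symbols * avg_code_len = 6625 * 22.68 = 150255.0 bits
ratio = original_size / compressed_size = 212000 / 150255.0 = 1.4109

Compression ratio = 1.4109


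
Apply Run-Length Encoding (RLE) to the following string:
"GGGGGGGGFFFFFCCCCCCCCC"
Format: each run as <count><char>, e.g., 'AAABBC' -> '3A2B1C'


Scanning runs left to right:
  i=0: run of 'G' x 8 -> '8G'
  i=8: run of 'F' x 5 -> '5F'
  i=13: run of 'C' x 9 -> '9C'

RLE = 8G5F9C


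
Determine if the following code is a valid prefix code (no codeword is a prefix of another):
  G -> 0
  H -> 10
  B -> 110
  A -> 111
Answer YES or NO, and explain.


Checking each pair (does one codeword prefix another?):
  G='0' vs H='10': no prefix
  G='0' vs B='110': no prefix
  G='0' vs A='111': no prefix
  H='10' vs G='0': no prefix
  H='10' vs B='110': no prefix
  H='10' vs A='111': no prefix
  B='110' vs G='0': no prefix
  B='110' vs H='10': no prefix
  B='110' vs A='111': no prefix
  A='111' vs G='0': no prefix
  A='111' vs H='10': no prefix
  A='111' vs B='110': no prefix
No violation found over all pairs.

YES -- this is a valid prefix code. No codeword is a prefix of any other codeword.


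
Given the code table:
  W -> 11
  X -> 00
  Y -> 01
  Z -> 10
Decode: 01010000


Decoding:
01 -> Y
01 -> Y
00 -> X
00 -> X


Result: YYXX


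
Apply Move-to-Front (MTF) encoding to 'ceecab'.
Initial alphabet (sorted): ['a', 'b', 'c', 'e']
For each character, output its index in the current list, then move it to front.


MTF encoding:
'c': index 2 in ['a', 'b', 'c', 'e'] -> ['c', 'a', 'b', 'e']
'e': index 3 in ['c', 'a', 'b', 'e'] -> ['e', 'c', 'a', 'b']
'e': index 0 in ['e', 'c', 'a', 'b'] -> ['e', 'c', 'a', 'b']
'c': index 1 in ['e', 'c', 'a', 'b'] -> ['c', 'e', 'a', 'b']
'a': index 2 in ['c', 'e', 'a', 'b'] -> ['a', 'c', 'e', 'b']
'b': index 3 in ['a', 'c', 'e', 'b'] -> ['b', 'a', 'c', 'e']


Output: [2, 3, 0, 1, 2, 3]


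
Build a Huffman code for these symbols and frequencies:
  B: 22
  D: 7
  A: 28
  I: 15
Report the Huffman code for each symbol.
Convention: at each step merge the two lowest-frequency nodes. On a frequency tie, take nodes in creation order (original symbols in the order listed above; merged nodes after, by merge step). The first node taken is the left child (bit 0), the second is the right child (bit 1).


Huffman tree construction:
Step 1: Merge D(7) + I(15) = 22
Step 2: Merge B(22) + (D+I)(22) = 44
Step 3: Merge A(28) + (B+(D+I))(44) = 72
Read each symbol's code off the tree from the root (left child = 0, right child = 1).

Codes:
  B: 10 (length 2)
  D: 110 (length 3)
  A: 0 (length 1)
  I: 111 (length 3)
Average code length: 138/72 = 1.9167 bits/symbol


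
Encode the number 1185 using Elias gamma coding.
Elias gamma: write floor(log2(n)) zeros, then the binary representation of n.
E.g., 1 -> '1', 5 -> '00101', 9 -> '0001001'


num_bits = floor(log2(1185)) + 1 = 11
leading_zeros = num_bits - 1 = 10
binary(1185) = 10010100001

Elias gamma(1185) = '0000000000' + '10010100001' = 000000000010010100001 (21 bits)


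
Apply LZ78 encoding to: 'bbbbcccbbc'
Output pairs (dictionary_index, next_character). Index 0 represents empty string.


LZ78 encoding steps:
Dictionary: {0: ''}
Step 1: w='' (idx 0), next='b' -> output (0, 'b'), add 'b' as idx 1
Step 2: w='b' (idx 1), next='b' -> output (1, 'b'), add 'bb' as idx 2
Step 3: w='b' (idx 1), next='c' -> output (1, 'c'), add 'bc' as idx 3
Step 4: w='' (idx 0), next='c' -> output (0, 'c'), add 'c' as idx 4
Step 5: w='c' (idx 4), next='b' -> output (4, 'b'), add 'cb' as idx 5
Step 6: w='bc' (idx 3), end of input -> output (3, '')


Encoded: [(0, 'b'), (1, 'b'), (1, 'c'), (0, 'c'), (4, 'b'), (3, '')]


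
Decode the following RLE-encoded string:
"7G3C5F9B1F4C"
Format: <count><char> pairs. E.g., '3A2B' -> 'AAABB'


Expanding each <count><char> pair:
  7G -> 'GGGGGGG'
  3C -> 'CCC'
  5F -> 'FFFFF'
  9B -> 'BBBBBBBBB'
  1F -> 'F'
  4C -> 'CCCC'

Decoded = GGGGGGGCCCFFFFFBBBBBBBBBFCCCC


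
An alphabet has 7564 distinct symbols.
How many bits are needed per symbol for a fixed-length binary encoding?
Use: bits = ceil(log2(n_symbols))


log2(7564) = 12.8849
Bracket: 2^12 = 4096 < 7564 <= 2^13 = 8192
So ceil(log2(7564)) = 13

bits = ceil(log2(7564)) = ceil(12.8849) = 13 bits


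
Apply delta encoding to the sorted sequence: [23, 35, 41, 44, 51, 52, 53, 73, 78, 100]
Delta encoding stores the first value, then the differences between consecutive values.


First value: 23
Deltas:
  35 - 23 = 12
  41 - 35 = 6
  44 - 41 = 3
  51 - 44 = 7
  52 - 51 = 1
  53 - 52 = 1
  73 - 53 = 20
  78 - 73 = 5
  100 - 78 = 22


Delta encoded: [23, 12, 6, 3, 7, 1, 1, 20, 5, 22]


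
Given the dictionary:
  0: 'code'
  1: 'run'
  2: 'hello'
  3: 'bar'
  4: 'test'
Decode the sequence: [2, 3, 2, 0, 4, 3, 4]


Look up each index in the dictionary:
  2 -> 'hello'
  3 -> 'bar'
  2 -> 'hello'
  0 -> 'code'
  4 -> 'test'
  3 -> 'bar'
  4 -> 'test'

Decoded: "hello bar hello code test bar test"


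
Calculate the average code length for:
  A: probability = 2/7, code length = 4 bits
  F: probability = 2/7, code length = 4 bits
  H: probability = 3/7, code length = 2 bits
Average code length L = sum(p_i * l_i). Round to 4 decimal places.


Weighted contributions p_i * l_i:
  A: (2/7) * 4 = 8/7
  F: (2/7) * 4 = 8/7
  H: (3/7) * 2 = 6/7
Sum = (8 + 8 + 6)/7 = 22/7

L = 22/7 = 3.1429 bits/symbol


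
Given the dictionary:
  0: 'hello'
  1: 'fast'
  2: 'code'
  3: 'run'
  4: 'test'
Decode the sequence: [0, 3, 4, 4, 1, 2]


Look up each index in the dictionary:
  0 -> 'hello'
  3 -> 'run'
  4 -> 'test'
  4 -> 'test'
  1 -> 'fast'
  2 -> 'code'

Decoded: "hello run test test fast code"


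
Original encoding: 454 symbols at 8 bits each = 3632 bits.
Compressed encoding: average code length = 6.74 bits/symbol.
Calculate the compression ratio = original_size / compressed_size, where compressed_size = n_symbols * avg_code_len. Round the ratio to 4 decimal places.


original_size = n_symbols * orig_bits = 454 * 8 = 3632 bits
compressed_size = n_symbols * avg_code_len = 454 * 6.74 = 3059.96 bits
ratio = original_size / compressed_size = 3632 / 3059.96 = 1.1869

Compression ratio = 1.1869


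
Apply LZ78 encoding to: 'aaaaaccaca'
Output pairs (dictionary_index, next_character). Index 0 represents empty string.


LZ78 encoding steps:
Dictionary: {0: ''}
Step 1: w='' (idx 0), next='a' -> output (0, 'a'), add 'a' as idx 1
Step 2: w='a' (idx 1), next='a' -> output (1, 'a'), add 'aa' as idx 2
Step 3: w='aa' (idx 2), next='c' -> output (2, 'c'), add 'aac' as idx 3
Step 4: w='' (idx 0), next='c' -> output (0, 'c'), add 'c' as idx 4
Step 5: w='a' (idx 1), next='c' -> output (1, 'c'), add 'ac' as idx 5
Step 6: w='a' (idx 1), end of input -> output (1, '')


Encoded: [(0, 'a'), (1, 'a'), (2, 'c'), (0, 'c'), (1, 'c'), (1, '')]


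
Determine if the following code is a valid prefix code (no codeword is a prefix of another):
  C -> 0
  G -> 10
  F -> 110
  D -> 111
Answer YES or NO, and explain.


Checking each pair (does one codeword prefix another?):
  C='0' vs G='10': no prefix
  C='0' vs F='110': no prefix
  C='0' vs D='111': no prefix
  G='10' vs C='0': no prefix
  G='10' vs F='110': no prefix
  G='10' vs D='111': no prefix
  F='110' vs C='0': no prefix
  F='110' vs G='10': no prefix
  F='110' vs D='111': no prefix
  D='111' vs C='0': no prefix
  D='111' vs G='10': no prefix
  D='111' vs F='110': no prefix
No violation found over all pairs.

YES -- this is a valid prefix code. No codeword is a prefix of any other codeword.


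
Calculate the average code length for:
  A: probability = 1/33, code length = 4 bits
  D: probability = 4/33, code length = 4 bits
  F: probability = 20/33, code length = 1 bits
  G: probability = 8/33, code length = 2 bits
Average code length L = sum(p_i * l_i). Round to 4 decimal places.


Weighted contributions p_i * l_i:
  A: (1/33) * 4 = 4/33
  D: (4/33) * 4 = 16/33
  F: (20/33) * 1 = 20/33
  G: (8/33) * 2 = 16/33
Sum = (4 + 16 + 20 + 16)/33 = 56/33

L = 56/33 = 1.6970 bits/symbol


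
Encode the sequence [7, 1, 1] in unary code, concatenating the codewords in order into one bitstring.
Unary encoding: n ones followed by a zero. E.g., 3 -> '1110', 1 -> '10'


Encode each number as n ones followed by a terminating 0:
  7 -> 11111110 (8 bits)
  1 -> 10 (2 bits)
  1 -> 10 (2 bits)
Total length = 8 + 2 + 2 = 12 bits.

Unary([7, 1, 1]) = 111111101010 (12 bits)


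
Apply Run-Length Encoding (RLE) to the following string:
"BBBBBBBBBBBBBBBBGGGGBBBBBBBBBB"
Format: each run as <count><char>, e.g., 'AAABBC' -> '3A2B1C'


Scanning runs left to right:
  i=0: run of 'B' x 16 -> '16B'
  i=16: run of 'G' x 4 -> '4G'
  i=20: run of 'B' x 10 -> '10B'

RLE = 16B4G10B


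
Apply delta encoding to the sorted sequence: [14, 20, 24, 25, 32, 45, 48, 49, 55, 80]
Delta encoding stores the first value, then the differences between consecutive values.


First value: 14
Deltas:
  20 - 14 = 6
  24 - 20 = 4
  25 - 24 = 1
  32 - 25 = 7
  45 - 32 = 13
  48 - 45 = 3
  49 - 48 = 1
  55 - 49 = 6
  80 - 55 = 25


Delta encoded: [14, 6, 4, 1, 7, 13, 3, 1, 6, 25]


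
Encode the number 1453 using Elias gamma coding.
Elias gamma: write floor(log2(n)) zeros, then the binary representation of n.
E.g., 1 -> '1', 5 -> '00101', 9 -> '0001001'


num_bits = floor(log2(1453)) + 1 = 11
leading_zeros = num_bits - 1 = 10
binary(1453) = 10110101101

Elias gamma(1453) = '0000000000' + '10110101101' = 000000000010110101101 (21 bits)


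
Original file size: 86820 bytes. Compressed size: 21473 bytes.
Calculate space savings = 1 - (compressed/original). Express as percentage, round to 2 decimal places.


ratio = compressed/original = 21473/86820 = 0.247328
savings = 1 - ratio = 1 - 0.247328 = 0.752672
as a percentage: 0.752672 * 100 = 75.27%

Space savings = 1 - 21473/86820 = 75.27%


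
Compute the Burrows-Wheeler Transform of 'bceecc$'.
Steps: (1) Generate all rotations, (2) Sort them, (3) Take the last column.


Rotations (sorted):
  0: $bceecc -> last char: c
  1: bceecc$ -> last char: $
  2: c$bceec -> last char: c
  3: cc$bcee -> last char: e
  4: ceecc$b -> last char: b
  5: ecc$bce -> last char: e
  6: eecc$bc -> last char: c


BWT = c$cebec


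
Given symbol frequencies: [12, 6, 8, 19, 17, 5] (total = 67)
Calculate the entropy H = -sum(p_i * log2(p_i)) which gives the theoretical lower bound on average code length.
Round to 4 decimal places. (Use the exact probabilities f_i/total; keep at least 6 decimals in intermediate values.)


Per-symbol terms -p_i * log2(p_i) with p_i = f_i/67:
  p = 12/67 = 0.179104: log2(p) = -2.481127, -p*log2(p) = 0.444381
  p = 6/67 = 0.089552: log2(p) = -3.481127, -p*log2(p) = 0.311743
  p = 8/67 = 0.119403: log2(p) = -3.066089, -p*log2(p) = 0.366100
  p = 19/67 = 0.283582: log2(p) = -1.818162, -p*log2(p) = 0.515598
  p = 17/67 = 0.253731: log2(p) = -1.978626, -p*log2(p) = 0.502040
  p = 5/67 = 0.074627: log2(p) = -3.744161, -p*log2(p) = 0.279415
H = 0.444381 + 0.311743 + 0.366100 + 0.515598 + 0.502040 + 0.279415 = 2.419277

H = 2.4193 bits/symbol


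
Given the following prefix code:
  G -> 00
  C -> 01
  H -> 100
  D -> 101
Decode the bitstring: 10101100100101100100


Decoding step by step:
Bits 101 -> D
Bits 01 -> C
Bits 100 -> H
Bits 100 -> H
Bits 101 -> D
Bits 100 -> H
Bits 100 -> H


Decoded message: DCHHDHH


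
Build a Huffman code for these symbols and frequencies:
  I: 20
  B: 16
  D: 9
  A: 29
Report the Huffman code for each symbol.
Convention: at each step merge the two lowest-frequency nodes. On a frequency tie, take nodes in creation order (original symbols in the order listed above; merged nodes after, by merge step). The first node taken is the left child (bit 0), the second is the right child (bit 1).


Huffman tree construction:
Step 1: Merge D(9) + B(16) = 25
Step 2: Merge I(20) + (D+B)(25) = 45
Step 3: Merge A(29) + (I+(D+B))(45) = 74
Read each symbol's code off the tree from the root (left child = 0, right child = 1).

Codes:
  I: 10 (length 2)
  B: 111 (length 3)
  D: 110 (length 3)
  A: 0 (length 1)
Average code length: 144/74 = 1.9459 bits/symbol


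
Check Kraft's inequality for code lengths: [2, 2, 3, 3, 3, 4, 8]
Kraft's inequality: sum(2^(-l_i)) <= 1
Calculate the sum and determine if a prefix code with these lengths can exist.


Sum = 2^(-2) + 2^(-2) + 2^(-3) + 2^(-3) + 2^(-3) + 2^(-4) + 2^(-8)
    = 0.25 + 0.25 + 0.125 + 0.125 + 0.125 + 0.0625 + 0.00390625
    = 241/256 = 0.94140625
Since 0.94140625 <= 1, Kraft's inequality IS satisfied.
A prefix code with these lengths CAN exist.

Kraft sum = 0.94140625. Satisfied.


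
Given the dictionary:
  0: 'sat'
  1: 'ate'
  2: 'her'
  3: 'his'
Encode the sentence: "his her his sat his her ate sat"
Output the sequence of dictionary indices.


Look up each word in the dictionary:
  'his' -> 3
  'her' -> 2
  'his' -> 3
  'sat' -> 0
  'his' -> 3
  'her' -> 2
  'ate' -> 1
  'sat' -> 0

Encoded: [3, 2, 3, 0, 3, 2, 1, 0]


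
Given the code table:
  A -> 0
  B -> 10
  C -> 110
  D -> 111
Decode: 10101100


Decoding:
10 -> B
10 -> B
110 -> C
0 -> A


Result: BBCA


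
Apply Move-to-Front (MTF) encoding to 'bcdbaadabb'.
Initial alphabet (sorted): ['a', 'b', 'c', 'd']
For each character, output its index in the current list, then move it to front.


MTF encoding:
'b': index 1 in ['a', 'b', 'c', 'd'] -> ['b', 'a', 'c', 'd']
'c': index 2 in ['b', 'a', 'c', 'd'] -> ['c', 'b', 'a', 'd']
'd': index 3 in ['c', 'b', 'a', 'd'] -> ['d', 'c', 'b', 'a']
'b': index 2 in ['d', 'c', 'b', 'a'] -> ['b', 'd', 'c', 'a']
'a': index 3 in ['b', 'd', 'c', 'a'] -> ['a', 'b', 'd', 'c']
'a': index 0 in ['a', 'b', 'd', 'c'] -> ['a', 'b', 'd', 'c']
'd': index 2 in ['a', 'b', 'd', 'c'] -> ['d', 'a', 'b', 'c']
'a': index 1 in ['d', 'a', 'b', 'c'] -> ['a', 'd', 'b', 'c']
'b': index 2 in ['a', 'd', 'b', 'c'] -> ['b', 'a', 'd', 'c']
'b': index 0 in ['b', 'a', 'd', 'c'] -> ['b', 'a', 'd', 'c']


Output: [1, 2, 3, 2, 3, 0, 2, 1, 2, 0]


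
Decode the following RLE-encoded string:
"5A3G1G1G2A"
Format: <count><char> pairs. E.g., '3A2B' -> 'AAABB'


Expanding each <count><char> pair:
  5A -> 'AAAAA'
  3G -> 'GGG'
  1G -> 'G'
  1G -> 'G'
  2A -> 'AA'

Decoded = AAAAAGGGGGAA


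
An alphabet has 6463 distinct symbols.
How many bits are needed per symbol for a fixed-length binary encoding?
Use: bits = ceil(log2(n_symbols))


log2(6463) = 12.658
Bracket: 2^12 = 4096 < 6463 <= 2^13 = 8192
So ceil(log2(6463)) = 13

bits = ceil(log2(6463)) = ceil(12.658) = 13 bits


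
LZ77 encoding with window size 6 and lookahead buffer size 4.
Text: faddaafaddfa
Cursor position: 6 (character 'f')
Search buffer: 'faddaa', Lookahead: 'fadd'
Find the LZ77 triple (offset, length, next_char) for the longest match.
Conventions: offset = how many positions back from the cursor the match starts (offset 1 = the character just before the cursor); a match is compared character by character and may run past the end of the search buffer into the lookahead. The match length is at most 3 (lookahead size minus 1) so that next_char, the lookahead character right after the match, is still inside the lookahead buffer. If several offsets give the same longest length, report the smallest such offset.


Try each offset into the search buffer:
  offset=1 (pos 5, char 'a'): match length 0
  offset=2 (pos 4, char 'a'): match length 0
  offset=3 (pos 3, char 'd'): match length 0
  offset=4 (pos 2, char 'd'): match length 0
  offset=5 (pos 1, char 'a'): match length 0
  offset=6 (pos 0, char 'f'): match length 3
Longest match has length 3 at offset 6.
next_char = character at position 6 + 3 = 9 -> 'd'

Best match: offset=6, length=3 (matching 'fad' starting at position 0)
LZ77 triple: (6, 3, 'd')


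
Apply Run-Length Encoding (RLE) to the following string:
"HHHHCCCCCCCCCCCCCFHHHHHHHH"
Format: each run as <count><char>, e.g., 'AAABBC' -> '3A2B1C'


Scanning runs left to right:
  i=0: run of 'H' x 4 -> '4H'
  i=4: run of 'C' x 13 -> '13C'
  i=17: run of 'F' x 1 -> '1F'
  i=18: run of 'H' x 8 -> '8H'

RLE = 4H13C1F8H


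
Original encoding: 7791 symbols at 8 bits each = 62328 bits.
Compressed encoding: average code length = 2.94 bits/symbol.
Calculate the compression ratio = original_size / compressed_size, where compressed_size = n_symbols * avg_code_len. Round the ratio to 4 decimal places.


original_size = n_symbols * orig_bits = 7791 * 8 = 62328 bits
compressed_size = n_symbols * avg_code_len = 7791 * 2.94 = 22905.54 bits
ratio = original_size / compressed_size = 62328 / 22905.54 = 2.7211

Compression ratio = 2.7211


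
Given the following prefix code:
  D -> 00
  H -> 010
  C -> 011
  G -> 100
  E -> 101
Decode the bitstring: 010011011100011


Decoding step by step:
Bits 010 -> H
Bits 011 -> C
Bits 011 -> C
Bits 100 -> G
Bits 011 -> C


Decoded message: HCCGC


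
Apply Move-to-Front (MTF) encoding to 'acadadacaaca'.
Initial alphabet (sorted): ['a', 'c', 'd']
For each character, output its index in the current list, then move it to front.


MTF encoding:
'a': index 0 in ['a', 'c', 'd'] -> ['a', 'c', 'd']
'c': index 1 in ['a', 'c', 'd'] -> ['c', 'a', 'd']
'a': index 1 in ['c', 'a', 'd'] -> ['a', 'c', 'd']
'd': index 2 in ['a', 'c', 'd'] -> ['d', 'a', 'c']
'a': index 1 in ['d', 'a', 'c'] -> ['a', 'd', 'c']
'd': index 1 in ['a', 'd', 'c'] -> ['d', 'a', 'c']
'a': index 1 in ['d', 'a', 'c'] -> ['a', 'd', 'c']
'c': index 2 in ['a', 'd', 'c'] -> ['c', 'a', 'd']
'a': index 1 in ['c', 'a', 'd'] -> ['a', 'c', 'd']
'a': index 0 in ['a', 'c', 'd'] -> ['a', 'c', 'd']
'c': index 1 in ['a', 'c', 'd'] -> ['c', 'a', 'd']
'a': index 1 in ['c', 'a', 'd'] -> ['a', 'c', 'd']


Output: [0, 1, 1, 2, 1, 1, 1, 2, 1, 0, 1, 1]


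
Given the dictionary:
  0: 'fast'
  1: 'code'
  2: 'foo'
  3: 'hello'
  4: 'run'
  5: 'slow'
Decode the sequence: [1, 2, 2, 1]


Look up each index in the dictionary:
  1 -> 'code'
  2 -> 'foo'
  2 -> 'foo'
  1 -> 'code'

Decoded: "code foo foo code"


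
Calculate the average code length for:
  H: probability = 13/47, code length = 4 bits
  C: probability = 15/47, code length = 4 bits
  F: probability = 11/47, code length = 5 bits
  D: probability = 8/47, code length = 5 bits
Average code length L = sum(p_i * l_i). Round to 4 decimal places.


Weighted contributions p_i * l_i:
  H: (13/47) * 4 = 52/47
  C: (15/47) * 4 = 60/47
  F: (11/47) * 5 = 55/47
  D: (8/47) * 5 = 40/47
Sum = (52 + 60 + 55 + 40)/47 = 207/47

L = 207/47 = 4.4043 bits/symbol


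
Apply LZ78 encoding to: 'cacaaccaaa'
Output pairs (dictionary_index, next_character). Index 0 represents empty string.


LZ78 encoding steps:
Dictionary: {0: ''}
Step 1: w='' (idx 0), next='c' -> output (0, 'c'), add 'c' as idx 1
Step 2: w='' (idx 0), next='a' -> output (0, 'a'), add 'a' as idx 2
Step 3: w='c' (idx 1), next='a' -> output (1, 'a'), add 'ca' as idx 3
Step 4: w='a' (idx 2), next='c' -> output (2, 'c'), add 'ac' as idx 4
Step 5: w='ca' (idx 3), next='a' -> output (3, 'a'), add 'caa' as idx 5
Step 6: w='a' (idx 2), end of input -> output (2, '')


Encoded: [(0, 'c'), (0, 'a'), (1, 'a'), (2, 'c'), (3, 'a'), (2, '')]


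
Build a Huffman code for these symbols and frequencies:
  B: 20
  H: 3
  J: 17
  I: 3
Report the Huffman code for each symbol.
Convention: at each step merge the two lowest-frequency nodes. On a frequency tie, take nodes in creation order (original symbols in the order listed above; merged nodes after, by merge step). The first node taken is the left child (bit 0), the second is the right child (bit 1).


Huffman tree construction:
Step 1: Merge H(3) + I(3) = 6
Step 2: Merge (H+I)(6) + J(17) = 23
Step 3: Merge B(20) + ((H+I)+J)(23) = 43
Read each symbol's code off the tree from the root (left child = 0, right child = 1).

Codes:
  B: 0 (length 1)
  H: 100 (length 3)
  J: 11 (length 2)
  I: 101 (length 3)
Average code length: 72/43 = 1.6744 bits/symbol


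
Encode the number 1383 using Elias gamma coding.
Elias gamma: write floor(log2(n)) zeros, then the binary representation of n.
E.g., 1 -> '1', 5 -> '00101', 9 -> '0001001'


num_bits = floor(log2(1383)) + 1 = 11
leading_zeros = num_bits - 1 = 10
binary(1383) = 10101100111

Elias gamma(1383) = '0000000000' + '10101100111' = 000000000010101100111 (21 bits)


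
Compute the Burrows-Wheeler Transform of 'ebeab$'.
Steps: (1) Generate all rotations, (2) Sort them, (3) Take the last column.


Rotations (sorted):
  0: $ebeab -> last char: b
  1: ab$ebe -> last char: e
  2: b$ebea -> last char: a
  3: beab$e -> last char: e
  4: eab$eb -> last char: b
  5: ebeab$ -> last char: $


BWT = beaeb$


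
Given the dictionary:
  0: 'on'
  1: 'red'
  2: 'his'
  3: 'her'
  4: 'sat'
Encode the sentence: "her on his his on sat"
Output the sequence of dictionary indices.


Look up each word in the dictionary:
  'her' -> 3
  'on' -> 0
  'his' -> 2
  'his' -> 2
  'on' -> 0
  'sat' -> 4

Encoded: [3, 0, 2, 2, 0, 4]


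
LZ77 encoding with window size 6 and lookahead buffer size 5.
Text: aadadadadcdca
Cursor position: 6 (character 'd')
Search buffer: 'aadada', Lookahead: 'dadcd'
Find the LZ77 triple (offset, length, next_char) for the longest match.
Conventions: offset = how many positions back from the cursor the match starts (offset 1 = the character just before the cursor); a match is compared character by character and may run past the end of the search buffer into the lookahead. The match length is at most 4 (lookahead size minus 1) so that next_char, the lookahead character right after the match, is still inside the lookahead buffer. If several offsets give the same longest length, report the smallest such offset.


Try each offset into the search buffer:
  offset=1 (pos 5, char 'a'): match length 0
  offset=2 (pos 4, char 'd'): match length 3
  offset=3 (pos 3, char 'a'): match length 0
  offset=4 (pos 2, char 'd'): match length 3
  offset=5 (pos 1, char 'a'): match length 0
  offset=6 (pos 0, char 'a'): match length 0
Longest match has length 3, found at offsets 2, 4; take the smallest, offset 2.
next_char = character at position 6 + 3 = 9 -> 'c'

Best match: offset=2, length=3 (matching 'dad' starting at position 4)
LZ77 triple: (2, 3, 'c')


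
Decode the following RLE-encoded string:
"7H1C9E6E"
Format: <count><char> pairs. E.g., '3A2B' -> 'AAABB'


Expanding each <count><char> pair:
  7H -> 'HHHHHHH'
  1C -> 'C'
  9E -> 'EEEEEEEEE'
  6E -> 'EEEEEE'

Decoded = HHHHHHHCEEEEEEEEEEEEEEE


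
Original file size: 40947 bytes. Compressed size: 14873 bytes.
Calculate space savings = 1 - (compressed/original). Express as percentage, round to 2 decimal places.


ratio = compressed/original = 14873/40947 = 0.363226
savings = 1 - ratio = 1 - 0.363226 = 0.636774
as a percentage: 0.636774 * 100 = 63.68%

Space savings = 1 - 14873/40947 = 63.68%


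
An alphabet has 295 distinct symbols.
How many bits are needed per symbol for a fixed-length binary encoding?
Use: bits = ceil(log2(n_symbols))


log2(295) = 8.2046
Bracket: 2^8 = 256 < 295 <= 2^9 = 512
So ceil(log2(295)) = 9

bits = ceil(log2(295)) = ceil(8.2046) = 9 bits


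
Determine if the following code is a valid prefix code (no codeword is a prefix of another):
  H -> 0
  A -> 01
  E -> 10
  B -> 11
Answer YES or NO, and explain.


Checking each pair (does one codeword prefix another?):
  H='0' vs A='01': prefix -- VIOLATION

NO -- this is NOT a valid prefix code. H (0) is a prefix of A (01).


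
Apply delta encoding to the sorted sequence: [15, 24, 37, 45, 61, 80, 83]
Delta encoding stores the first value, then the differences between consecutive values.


First value: 15
Deltas:
  24 - 15 = 9
  37 - 24 = 13
  45 - 37 = 8
  61 - 45 = 16
  80 - 61 = 19
  83 - 80 = 3


Delta encoded: [15, 9, 13, 8, 16, 19, 3]


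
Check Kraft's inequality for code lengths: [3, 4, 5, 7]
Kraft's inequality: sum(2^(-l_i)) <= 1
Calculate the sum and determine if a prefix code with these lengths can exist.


Sum = 2^(-3) + 2^(-4) + 2^(-5) + 2^(-7)
    = 0.125 + 0.0625 + 0.03125 + 0.0078125
    = 29/128 = 0.2265625
Since 0.2265625 <= 1, Kraft's inequality IS satisfied.
A prefix code with these lengths CAN exist.

Kraft sum = 0.2265625. Satisfied.


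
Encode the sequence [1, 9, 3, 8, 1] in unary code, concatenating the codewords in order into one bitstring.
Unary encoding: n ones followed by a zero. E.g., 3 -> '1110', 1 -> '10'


Encode each number as n ones followed by a terminating 0:
  1 -> 10 (2 bits)
  9 -> 1111111110 (10 bits)
  3 -> 1110 (4 bits)
  8 -> 111111110 (9 bits)
  1 -> 10 (2 bits)
Total length = 2 + 10 + 4 + 9 + 2 = 27 bits.

Unary([1, 9, 3, 8, 1]) = 101111111110111011111111010 (27 bits)


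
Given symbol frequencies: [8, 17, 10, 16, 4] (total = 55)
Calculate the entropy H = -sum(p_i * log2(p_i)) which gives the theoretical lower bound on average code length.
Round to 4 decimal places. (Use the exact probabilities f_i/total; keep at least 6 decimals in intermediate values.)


Per-symbol terms -p_i * log2(p_i) with p_i = f_i/55:
  p = 8/55 = 0.145455: log2(p) = -2.781360, -p*log2(p) = 0.404561
  p = 17/55 = 0.309091: log2(p) = -1.693897, -p*log2(p) = 0.523568
  p = 10/55 = 0.181818: log2(p) = -2.459432, -p*log2(p) = 0.447169
  p = 16/55 = 0.290909: log2(p) = -1.781360, -p*log2(p) = 0.518214
  p = 4/55 = 0.072727: log2(p) = -3.781360, -p*log2(p) = 0.275008
H = 0.404561 + 0.523568 + 0.447169 + 0.518214 + 0.275008 = 2.168520

H = 2.1685 bits/symbol


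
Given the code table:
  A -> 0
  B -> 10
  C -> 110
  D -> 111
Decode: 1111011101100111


Decoding:
111 -> D
10 -> B
111 -> D
0 -> A
110 -> C
0 -> A
111 -> D


Result: DBDACAD


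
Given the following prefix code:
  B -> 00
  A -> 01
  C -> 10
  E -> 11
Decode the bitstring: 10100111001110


Decoding step by step:
Bits 10 -> C
Bits 10 -> C
Bits 01 -> A
Bits 11 -> E
Bits 00 -> B
Bits 11 -> E
Bits 10 -> C


Decoded message: CCAEBEC


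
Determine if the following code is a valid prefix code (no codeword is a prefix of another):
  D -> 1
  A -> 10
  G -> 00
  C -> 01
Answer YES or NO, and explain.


Checking each pair (does one codeword prefix another?):
  D='1' vs A='10': prefix -- VIOLATION

NO -- this is NOT a valid prefix code. D (1) is a prefix of A (10).


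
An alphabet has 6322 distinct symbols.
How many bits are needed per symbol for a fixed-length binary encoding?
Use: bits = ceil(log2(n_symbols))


log2(6322) = 12.6262
Bracket: 2^12 = 4096 < 6322 <= 2^13 = 8192
So ceil(log2(6322)) = 13

bits = ceil(log2(6322)) = ceil(12.6262) = 13 bits


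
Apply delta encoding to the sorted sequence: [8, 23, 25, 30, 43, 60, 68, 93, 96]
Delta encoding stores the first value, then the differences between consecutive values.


First value: 8
Deltas:
  23 - 8 = 15
  25 - 23 = 2
  30 - 25 = 5
  43 - 30 = 13
  60 - 43 = 17
  68 - 60 = 8
  93 - 68 = 25
  96 - 93 = 3


Delta encoded: [8, 15, 2, 5, 13, 17, 8, 25, 3]


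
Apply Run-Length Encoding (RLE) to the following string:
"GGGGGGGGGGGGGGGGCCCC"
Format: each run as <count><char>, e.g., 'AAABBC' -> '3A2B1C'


Scanning runs left to right:
  i=0: run of 'G' x 16 -> '16G'
  i=16: run of 'C' x 4 -> '4C'

RLE = 16G4C


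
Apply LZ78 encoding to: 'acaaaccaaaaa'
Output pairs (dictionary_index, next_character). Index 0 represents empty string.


LZ78 encoding steps:
Dictionary: {0: ''}
Step 1: w='' (idx 0), next='a' -> output (0, 'a'), add 'a' as idx 1
Step 2: w='' (idx 0), next='c' -> output (0, 'c'), add 'c' as idx 2
Step 3: w='a' (idx 1), next='a' -> output (1, 'a'), add 'aa' as idx 3
Step 4: w='a' (idx 1), next='c' -> output (1, 'c'), add 'ac' as idx 4
Step 5: w='c' (idx 2), next='a' -> output (2, 'a'), add 'ca' as idx 5
Step 6: w='aa' (idx 3), next='a' -> output (3, 'a'), add 'aaa' as idx 6
Step 7: w='a' (idx 1), end of input -> output (1, '')


Encoded: [(0, 'a'), (0, 'c'), (1, 'a'), (1, 'c'), (2, 'a'), (3, 'a'), (1, '')]


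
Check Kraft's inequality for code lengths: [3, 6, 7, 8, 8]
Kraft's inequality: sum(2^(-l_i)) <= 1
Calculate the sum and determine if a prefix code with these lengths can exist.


Sum = 2^(-3) + 2^(-6) + 2^(-7) + 2^(-8) + 2^(-8)
    = 0.125 + 0.015625 + 0.0078125 + 0.00390625 + 0.00390625
    = 40/256 = 0.15625
Since 0.15625 <= 1, Kraft's inequality IS satisfied.
A prefix code with these lengths CAN exist.

Kraft sum = 0.15625. Satisfied.


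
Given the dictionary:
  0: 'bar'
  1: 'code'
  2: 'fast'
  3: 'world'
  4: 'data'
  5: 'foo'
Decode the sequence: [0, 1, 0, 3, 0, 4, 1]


Look up each index in the dictionary:
  0 -> 'bar'
  1 -> 'code'
  0 -> 'bar'
  3 -> 'world'
  0 -> 'bar'
  4 -> 'data'
  1 -> 'code'

Decoded: "bar code bar world bar data code"


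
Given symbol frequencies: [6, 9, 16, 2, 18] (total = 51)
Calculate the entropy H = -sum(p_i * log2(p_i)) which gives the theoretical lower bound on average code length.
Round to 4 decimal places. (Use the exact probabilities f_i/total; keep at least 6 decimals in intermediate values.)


Per-symbol terms -p_i * log2(p_i) with p_i = f_i/51:
  p = 6/51 = 0.117647: log2(p) = -3.087463, -p*log2(p) = 0.363231
  p = 9/51 = 0.176471: log2(p) = -2.502500, -p*log2(p) = 0.441618
  p = 16/51 = 0.313725: log2(p) = -1.672425, -p*log2(p) = 0.524682
  p = 2/51 = 0.039216: log2(p) = -4.672425, -p*log2(p) = 0.183232
  p = 18/51 = 0.352941: log2(p) = -1.502500, -p*log2(p) = 0.530294
H = 0.363231 + 0.441618 + 0.524682 + 0.183232 + 0.530294 = 2.043057

H = 2.0431 bits/symbol


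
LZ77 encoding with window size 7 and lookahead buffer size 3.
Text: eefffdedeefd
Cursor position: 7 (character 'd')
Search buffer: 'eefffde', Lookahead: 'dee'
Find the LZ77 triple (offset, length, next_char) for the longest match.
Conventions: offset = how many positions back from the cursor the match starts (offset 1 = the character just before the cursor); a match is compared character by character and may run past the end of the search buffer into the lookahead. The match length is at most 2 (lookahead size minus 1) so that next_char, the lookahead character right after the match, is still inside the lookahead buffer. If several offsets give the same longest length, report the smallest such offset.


Try each offset into the search buffer:
  offset=1 (pos 6, char 'e'): match length 0
  offset=2 (pos 5, char 'd'): match length 2
  offset=3 (pos 4, char 'f'): match length 0
  offset=4 (pos 3, char 'f'): match length 0
  offset=5 (pos 2, char 'f'): match length 0
  offset=6 (pos 1, char 'e'): match length 0
  offset=7 (pos 0, char 'e'): match length 0
Longest match has length 2 at offset 2.
next_char = character at position 7 + 2 = 9 -> 'e'

Best match: offset=2, length=2 (matching 'de' starting at position 5)
LZ77 triple: (2, 2, 'e')


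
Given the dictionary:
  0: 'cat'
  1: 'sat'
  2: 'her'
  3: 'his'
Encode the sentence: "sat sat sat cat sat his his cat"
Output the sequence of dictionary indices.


Look up each word in the dictionary:
  'sat' -> 1
  'sat' -> 1
  'sat' -> 1
  'cat' -> 0
  'sat' -> 1
  'his' -> 3
  'his' -> 3
  'cat' -> 0

Encoded: [1, 1, 1, 0, 1, 3, 3, 0]


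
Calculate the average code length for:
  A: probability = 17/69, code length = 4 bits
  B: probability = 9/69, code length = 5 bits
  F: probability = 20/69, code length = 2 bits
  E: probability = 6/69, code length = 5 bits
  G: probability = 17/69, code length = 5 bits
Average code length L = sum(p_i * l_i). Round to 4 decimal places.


Weighted contributions p_i * l_i:
  A: (17/69) * 4 = 68/69
  B: (9/69) * 5 = 45/69
  F: (20/69) * 2 = 40/69
  E: (6/69) * 5 = 30/69
  G: (17/69) * 5 = 85/69
Sum = (68 + 45 + 40 + 30 + 85)/69 = 268/69

L = 268/69 = 3.8841 bits/symbol


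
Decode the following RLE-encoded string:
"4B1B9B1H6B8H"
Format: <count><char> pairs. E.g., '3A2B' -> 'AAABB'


Expanding each <count><char> pair:
  4B -> 'BBBB'
  1B -> 'B'
  9B -> 'BBBBBBBBB'
  1H -> 'H'
  6B -> 'BBBBBB'
  8H -> 'HHHHHHHH'

Decoded = BBBBBBBBBBBBBBHBBBBBBHHHHHHHH


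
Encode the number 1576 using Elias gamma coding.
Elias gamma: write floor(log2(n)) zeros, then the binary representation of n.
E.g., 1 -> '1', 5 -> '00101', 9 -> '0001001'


num_bits = floor(log2(1576)) + 1 = 11
leading_zeros = num_bits - 1 = 10
binary(1576) = 11000101000

Elias gamma(1576) = '0000000000' + '11000101000' = 000000000011000101000 (21 bits)


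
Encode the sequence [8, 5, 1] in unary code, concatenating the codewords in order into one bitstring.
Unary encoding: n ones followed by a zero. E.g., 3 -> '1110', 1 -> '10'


Encode each number as n ones followed by a terminating 0:
  8 -> 111111110 (9 bits)
  5 -> 111110 (6 bits)
  1 -> 10 (2 bits)
Total length = 9 + 6 + 2 = 17 bits.

Unary([8, 5, 1]) = 11111111011111010 (17 bits)


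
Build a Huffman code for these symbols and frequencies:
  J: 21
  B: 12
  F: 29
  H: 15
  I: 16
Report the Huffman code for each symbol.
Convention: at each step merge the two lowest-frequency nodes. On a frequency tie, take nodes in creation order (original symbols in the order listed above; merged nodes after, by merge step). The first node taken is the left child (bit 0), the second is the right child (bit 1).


Huffman tree construction:
Step 1: Merge B(12) + H(15) = 27
Step 2: Merge I(16) + J(21) = 37
Step 3: Merge (B+H)(27) + F(29) = 56
Step 4: Merge (I+J)(37) + ((B+H)+F)(56) = 93
Read each symbol's code off the tree from the root (left child = 0, right child = 1).

Codes:
  J: 01 (length 2)
  B: 100 (length 3)
  F: 11 (length 2)
  H: 101 (length 3)
  I: 00 (length 2)
Average code length: 213/93 = 2.2903 bits/symbol


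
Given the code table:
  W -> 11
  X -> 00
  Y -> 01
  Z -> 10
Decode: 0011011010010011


Decoding:
00 -> X
11 -> W
01 -> Y
10 -> Z
10 -> Z
01 -> Y
00 -> X
11 -> W


Result: XWYZZYXW


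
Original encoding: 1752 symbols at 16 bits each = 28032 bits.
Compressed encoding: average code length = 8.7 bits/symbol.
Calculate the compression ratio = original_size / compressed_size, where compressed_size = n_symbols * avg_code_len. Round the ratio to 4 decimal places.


original_size = n_symbols * orig_bits = 1752 * 16 = 28032 bits
compressed_size = n_symbols * avg_code_len = 1752 * 8.7 = 15242.4 bits
ratio = original_size / compressed_size = 28032 / 15242.4 = 1.8391

Compression ratio = 1.8391


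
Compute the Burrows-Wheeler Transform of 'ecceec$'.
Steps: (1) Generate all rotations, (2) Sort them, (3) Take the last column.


Rotations (sorted):
  0: $ecceec -> last char: c
  1: c$eccee -> last char: e
  2: cceec$e -> last char: e
  3: ceec$ec -> last char: c
  4: ec$ecce -> last char: e
  5: ecceec$ -> last char: $
  6: eec$ecc -> last char: c


BWT = ceece$c


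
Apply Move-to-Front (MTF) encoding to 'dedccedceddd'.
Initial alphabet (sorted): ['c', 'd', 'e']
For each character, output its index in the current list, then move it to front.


MTF encoding:
'd': index 1 in ['c', 'd', 'e'] -> ['d', 'c', 'e']
'e': index 2 in ['d', 'c', 'e'] -> ['e', 'd', 'c']
'd': index 1 in ['e', 'd', 'c'] -> ['d', 'e', 'c']
'c': index 2 in ['d', 'e', 'c'] -> ['c', 'd', 'e']
'c': index 0 in ['c', 'd', 'e'] -> ['c', 'd', 'e']
'e': index 2 in ['c', 'd', 'e'] -> ['e', 'c', 'd']
'd': index 2 in ['e', 'c', 'd'] -> ['d', 'e', 'c']
'c': index 2 in ['d', 'e', 'c'] -> ['c', 'd', 'e']
'e': index 2 in ['c', 'd', 'e'] -> ['e', 'c', 'd']
'd': index 2 in ['e', 'c', 'd'] -> ['d', 'e', 'c']
'd': index 0 in ['d', 'e', 'c'] -> ['d', 'e', 'c']
'd': index 0 in ['d', 'e', 'c'] -> ['d', 'e', 'c']


Output: [1, 2, 1, 2, 0, 2, 2, 2, 2, 2, 0, 0]


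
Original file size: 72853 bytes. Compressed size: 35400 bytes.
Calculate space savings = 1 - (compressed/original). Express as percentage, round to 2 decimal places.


ratio = compressed/original = 35400/72853 = 0.48591
savings = 1 - ratio = 1 - 0.48591 = 0.51409
as a percentage: 0.51409 * 100 = 51.41%

Space savings = 1 - 35400/72853 = 51.41%


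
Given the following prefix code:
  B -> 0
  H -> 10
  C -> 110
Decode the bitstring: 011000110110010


Decoding step by step:
Bits 0 -> B
Bits 110 -> C
Bits 0 -> B
Bits 0 -> B
Bits 110 -> C
Bits 110 -> C
Bits 0 -> B
Bits 10 -> H


Decoded message: BCBBCCBH


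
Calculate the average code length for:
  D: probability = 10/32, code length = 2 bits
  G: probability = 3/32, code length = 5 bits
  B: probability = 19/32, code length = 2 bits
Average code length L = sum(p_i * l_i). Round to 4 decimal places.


Weighted contributions p_i * l_i:
  D: (10/32) * 2 = 20/32
  G: (3/32) * 5 = 15/32
  B: (19/32) * 2 = 38/32
Sum = (20 + 15 + 38)/32 = 73/32

L = 73/32 = 2.2813 bits/symbol
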